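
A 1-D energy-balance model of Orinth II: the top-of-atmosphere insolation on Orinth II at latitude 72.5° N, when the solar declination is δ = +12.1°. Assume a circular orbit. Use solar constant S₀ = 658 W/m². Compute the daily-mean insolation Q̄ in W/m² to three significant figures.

cos H₀ = −tan(+72.5°) tan(+12.100°) = -0.6799, H₀ = 2.3185 rad.
Bracket: H₀ sin φ sin δ + cos φ cos δ sin H₀ = 2.3185×0.95372×0.20962 + 0.30071×0.97778×0.73328 = 0.463512 + 0.215605 = 0.679117.
Q̄ = (S₀/π) × [bracket] = (658/π) × 0.679117 = 142.2 W/m².

Q̄ ≈ 142 W/m²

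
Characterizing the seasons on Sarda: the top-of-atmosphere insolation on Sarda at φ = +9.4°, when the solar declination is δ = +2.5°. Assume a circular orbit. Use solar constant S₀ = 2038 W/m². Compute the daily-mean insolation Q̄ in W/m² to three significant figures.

cos H₀ = −tan(+9.4°) tan(+2.500°) = -0.0072, H₀ = 1.5780 rad.
Bracket: H₀ sin φ sin δ + cos φ cos δ sin H₀ = 1.5780×0.16333×0.04362 + 0.98657×0.99905×0.99997 = 0.011242 + 0.985603 = 0.996845.
Q̄ = (S₀/π) × [bracket] = (2038/π) × 0.996845 = 646.7 W/m².

Q̄ ≈ 647 W/m²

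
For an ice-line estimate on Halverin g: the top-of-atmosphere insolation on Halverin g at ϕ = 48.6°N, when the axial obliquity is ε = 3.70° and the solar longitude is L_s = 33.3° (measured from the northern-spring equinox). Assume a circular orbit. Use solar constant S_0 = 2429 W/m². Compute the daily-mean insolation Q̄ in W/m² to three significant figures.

Q̄ ≈ 544 W/m²

Solar declination: sin δ = sin ε · sin L_s = sin 3.70° × sin 33.3° = 0.03543, so δ = +2.030°.
cos h₀ = −tan(+48.6°) tan(+2.030°) = -0.0402, h₀ = 1.6110 rad.
Bracket: h₀ sin ϕ sin δ + cos ϕ cos δ sin h₀ = 1.6110×0.75011×0.03543 + 0.66131×0.99937×0.99919 = 0.042815 + 0.660358 = 0.703173.
Q̄ = (S_0/π) × [bracket] = (2429/π) × 0.703173 = 543.7 W/m².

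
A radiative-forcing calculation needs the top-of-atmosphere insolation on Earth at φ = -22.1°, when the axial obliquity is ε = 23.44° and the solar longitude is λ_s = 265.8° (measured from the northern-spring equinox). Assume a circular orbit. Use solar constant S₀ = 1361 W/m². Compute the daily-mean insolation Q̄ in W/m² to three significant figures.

Q̄ ≈ 476 W/m²

Solar declination: sin δ = sin ε · sin λ_s = sin 23.44° × sin 265.8° = -0.39672, so δ = -23.373°.
cos H₀ = −tan(-22.1°) tan(-23.373°) = -0.1755, H₀ = 1.7472 rad.
Bracket: H₀ sin φ sin δ + cos φ cos δ sin H₀ = 1.7472×-0.37622×-0.39672 + 0.92653×0.91794×0.98448 = 0.260777 + 0.837299 = 1.098076.
Q̄ = (S₀/π) × [bracket] = (1361/π) × 1.098076 = 475.7 W/m².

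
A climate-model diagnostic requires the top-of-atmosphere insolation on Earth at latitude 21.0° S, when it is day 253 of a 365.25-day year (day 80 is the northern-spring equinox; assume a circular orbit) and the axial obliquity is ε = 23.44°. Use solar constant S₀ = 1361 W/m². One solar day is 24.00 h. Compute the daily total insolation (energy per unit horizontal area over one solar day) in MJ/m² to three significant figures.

33.5 MJ/m²

Solar longitude: λ_s = 360° × (253 − 80)/365.25 = 170.513°.
sin δ = sin 23.44° × sin 170.513° = 0.06556, so δ = +3.759°.
cos H₀ = −tan(-21.0°) tan(+3.759°) = 0.0252, H₀ = 1.5456 rad.
Bracket: H₀ sin φ sin δ + cos φ cos δ sin H₀ = 1.5456×-0.35837×0.06556 + 0.93358×0.99785×0.99968 = -0.036313 + 0.931275 = 0.894962.
Q̄ = (S₀/π) × [bracket] = (1361/π) × 0.894962 = 387.72 W/m².
Daily total = Q̄ × 24.00 h × 3600 s/h = 387.72 × 24.00 × 3600 / 10⁶ = 33.50 MJ/m².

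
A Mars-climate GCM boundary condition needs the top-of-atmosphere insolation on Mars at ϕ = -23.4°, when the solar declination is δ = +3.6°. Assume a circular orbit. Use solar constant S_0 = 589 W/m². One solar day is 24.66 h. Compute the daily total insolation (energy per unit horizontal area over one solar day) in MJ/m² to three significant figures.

14.6 MJ/m²

cos h₀ = −tan(-23.4°) tan(+3.600°) = 0.0272, h₀ = 1.5436 rad.
Bracket: h₀ sin ϕ sin δ + cos ϕ cos δ sin h₀ = 1.5436×-0.39715×0.06279 + 0.91775×0.99803×0.99963 = -0.038493 + 0.915603 = 0.877110.
Q̄ = (S_0/π) × [bracket] = (589/π) × 0.877110 = 164.44 W/m².
Daily total = Q̄ × 24.66 h × 3600 s/h = 164.44 × 24.66 × 3600 / 10⁶ = 14.60 MJ/m².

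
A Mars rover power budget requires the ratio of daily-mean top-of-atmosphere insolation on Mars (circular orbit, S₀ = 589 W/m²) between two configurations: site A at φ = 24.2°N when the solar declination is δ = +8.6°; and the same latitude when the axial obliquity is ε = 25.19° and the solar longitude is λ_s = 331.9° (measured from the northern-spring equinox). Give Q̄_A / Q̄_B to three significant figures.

— Configuration A (φ=+24.2°):
cos H₀ = −tan(+24.2°) tan(+8.600°) = -0.0680, H₀ = 1.6388 rad.
Bracket: H₀ sin φ sin δ + cos φ cos δ sin H₀ = 1.6388×0.40992×0.14954 + 0.91212×0.98876×0.99769 = 0.100458 + 0.899784 = 1.000242.
Q̄ = (S₀/π) × [bracket] = (589/π) × 1.000242 = 187.53 W/m².
— Configuration B (φ=+24.2°):
Solar declination: sin δ = sin ε · sin λ_s = sin 25.19° × sin 331.9° = -0.20047, so δ = -11.565°.
cos H₀ = −tan(+24.2°) tan(-11.565°) = 0.0920, H₀ = 1.4787 rad.
Bracket: H₀ sin φ sin δ + cos φ cos δ sin H₀ = 1.4787×0.40992×-0.20047 + 0.91212×0.97970×0.99576 = -0.121515 + 0.889815 = 0.768300.
Q̄ = (S₀/π) × [bracket] = (589/π) × 0.768300 = 144.04 W/m².
Ratio Q̄_A / Q̄_B = 187.53 / 144.04 = 1.302.

Q̄_A / Q̄_B ≈ 1.30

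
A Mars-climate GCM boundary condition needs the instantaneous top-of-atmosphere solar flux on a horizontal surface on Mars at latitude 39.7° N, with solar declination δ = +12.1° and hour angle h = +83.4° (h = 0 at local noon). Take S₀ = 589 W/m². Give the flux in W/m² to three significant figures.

130 W/m²

cos θ_z = sin φ sin δ + cos φ cos δ cos h = 0.133898 + 0.086468 = 0.220366.
Flux = S₀ · cos θ_z = 589 × 0.220366 = 129.8 W/m².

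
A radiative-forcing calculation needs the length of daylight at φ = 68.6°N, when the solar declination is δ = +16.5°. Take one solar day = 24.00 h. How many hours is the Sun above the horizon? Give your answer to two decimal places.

18.55 h

cos H₀ = −tan φ · tan δ = −tan(+68.6°) × tan(+16.500°) = -0.7558, so H₀ = 2.4277 rad = 139.10°.
Daylight = 2H₀/(2π) × 24.00 h = (2.4277/π) × 24.00 = 18.55 h.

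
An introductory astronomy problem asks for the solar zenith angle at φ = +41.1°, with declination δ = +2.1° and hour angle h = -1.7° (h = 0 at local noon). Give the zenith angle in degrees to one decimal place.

θ_z = 39.0°

cos θ_z = sin φ sin δ + cos φ cos δ cos h = 0.024089 + 0.752726 = 0.776815.
θ_z = arccos(0.776815) = 39.0°.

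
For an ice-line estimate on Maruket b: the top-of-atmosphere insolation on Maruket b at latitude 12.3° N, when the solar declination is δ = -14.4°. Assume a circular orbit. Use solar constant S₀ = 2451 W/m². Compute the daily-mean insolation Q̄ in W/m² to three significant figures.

Q̄ ≈ 675 W/m²

cos H₀ = −tan(+12.3°) tan(-14.400°) = 0.0560, H₀ = 1.5148 rad.
Bracket: H₀ sin φ sin δ + cos φ cos δ sin H₀ = 1.5148×0.21303×-0.24869 + 0.97705×0.96858×0.99843 = -0.080252 + 0.944865 = 0.864613.
Q̄ = (S₀/π) × [bracket] = (2451/π) × 0.864613 = 674.6 W/m².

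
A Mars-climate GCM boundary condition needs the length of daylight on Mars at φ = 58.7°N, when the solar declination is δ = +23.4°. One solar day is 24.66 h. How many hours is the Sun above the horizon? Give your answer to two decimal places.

cos H₀ = −tan φ · tan δ = −tan(+58.7°) × tan(+23.400°) = -0.7117, so H₀ = 2.3628 rad = 135.38°.
Daylight = 2H₀/(2π) × 24.66 h = (2.3628/π) × 24.66 = 18.55 h.

18.55 h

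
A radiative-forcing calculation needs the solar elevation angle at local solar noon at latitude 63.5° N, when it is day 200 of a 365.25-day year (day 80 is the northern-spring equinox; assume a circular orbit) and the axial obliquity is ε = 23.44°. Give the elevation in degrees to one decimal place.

Solar longitude: λ_s = 360° × (200 − 80)/365.25 = 118.275°.
sin δ = sin 23.44° × sin 118.275° = 0.35033, so δ = +20.507°.
At local noon the hour angle is zero, so the zenith angle equals |φ − δ| = |+63.5° − (+20.507°)| = 42.993°.
Elevation = 90° − 42.993° = 47.0°.

47.0°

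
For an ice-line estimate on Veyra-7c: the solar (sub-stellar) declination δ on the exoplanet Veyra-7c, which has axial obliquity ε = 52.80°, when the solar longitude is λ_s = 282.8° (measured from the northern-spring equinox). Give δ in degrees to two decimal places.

sin δ = sin ε · sin λ_s = sin 52.80° × sin 282.8° = -0.776736.
δ = arcsin(-0.776736) = -50.96°.

δ = -50.96°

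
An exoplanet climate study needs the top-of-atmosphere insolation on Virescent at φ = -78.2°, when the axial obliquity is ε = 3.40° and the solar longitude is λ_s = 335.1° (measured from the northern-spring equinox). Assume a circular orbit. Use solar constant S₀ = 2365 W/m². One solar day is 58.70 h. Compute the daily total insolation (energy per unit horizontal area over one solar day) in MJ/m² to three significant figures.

Solar declination: sin δ = sin ε · sin λ_s = sin 3.40° × sin 335.1° = -0.02497, so δ = -1.431°.
cos H₀ = −tan(-78.2°) tan(-1.431°) = -0.1196, H₀ = 1.6906 rad.
Bracket: H₀ sin φ sin δ + cos φ cos δ sin H₀ = 1.6906×-0.97887×-0.02497 + 0.20450×0.99969×0.99283 = 0.041322 + 0.202971 = 0.244293.
Q̄ = (S₀/π) × [bracket] = (2365/π) × 0.244293 = 183.90 W/m².
Daily total = Q̄ × 58.70 h × 3600 s/h = 183.90 × 58.70 × 3600 / 10⁶ = 38.86 MJ/m².

38.9 MJ/m²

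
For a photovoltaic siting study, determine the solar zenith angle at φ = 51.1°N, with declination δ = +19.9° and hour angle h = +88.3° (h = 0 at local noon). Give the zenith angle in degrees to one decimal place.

cos θ_z = sin φ sin δ + cos φ cos δ cos h = 0.264898 + 0.017517 = 0.282415.
θ_z = arccos(0.282415) = 73.6°.

θ_z = 73.6°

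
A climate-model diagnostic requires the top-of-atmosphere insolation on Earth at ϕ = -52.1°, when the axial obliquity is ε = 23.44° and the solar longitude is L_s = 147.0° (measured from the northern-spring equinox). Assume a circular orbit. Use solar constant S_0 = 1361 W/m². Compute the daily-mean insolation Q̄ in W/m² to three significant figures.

Solar declination: sin δ = sin ε · sin L_s = sin 23.44° × sin 147.0° = 0.21665, so δ = +12.512°.
cos h₀ = −tan(-52.1°) tan(+12.512°) = 0.2851, h₀ = 1.2817 rad.
Bracket: h₀ sin ϕ sin δ + cos ϕ cos δ sin h₀ = 1.2817×-0.78908×0.21665 + 0.61429×0.97625×0.95851 = -0.219112 + 0.574819 = 0.355707.
Q̄ = (S_0/π) × [bracket] = (1361/π) × 0.355707 = 154.1 W/m².

Q̄ ≈ 154 W/m²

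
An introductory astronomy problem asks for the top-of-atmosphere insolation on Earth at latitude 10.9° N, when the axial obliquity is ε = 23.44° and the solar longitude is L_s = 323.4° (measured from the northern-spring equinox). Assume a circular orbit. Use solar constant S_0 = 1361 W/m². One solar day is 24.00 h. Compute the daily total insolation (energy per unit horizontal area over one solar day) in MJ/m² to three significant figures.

Solar declination: sin δ = sin ε · sin L_s = sin 23.44° × sin 323.4° = -0.23717, so δ = -13.720°.
cos h₀ = −tan(+10.9°) tan(-13.720°) = 0.0470, h₀ = 1.5238 rad.
Bracket: h₀ sin ϕ sin δ + cos ϕ cos δ sin h₀ = 1.5238×0.18910×-0.23717 + 0.98196×0.97147×0.99889 = -0.068341 + 0.952886 = 0.884545.
Q̄ = (S_0/π) × [bracket] = (1361/π) × 0.884545 = 383.20 W/m².
Daily total = Q̄ × 24.00 h × 3600 s/h = 383.20 × 24.00 × 3600 / 10⁶ = 33.11 MJ/m².

33.1 MJ/m²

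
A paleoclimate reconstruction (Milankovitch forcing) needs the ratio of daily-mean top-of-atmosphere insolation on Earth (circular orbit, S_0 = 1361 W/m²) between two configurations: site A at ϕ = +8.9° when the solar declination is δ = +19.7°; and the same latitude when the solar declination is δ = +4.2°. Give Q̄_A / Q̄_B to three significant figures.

Q̄_A / Q̄_B ≈ 1.01

— Configuration A (ϕ=+8.9°):
cos h₀ = −tan(+8.9°) tan(+19.700°) = -0.0561, h₀ = 1.6269 rad.
Bracket: h₀ sin ϕ sin δ + cos ϕ cos δ sin h₀ = 1.6269×0.15471×0.33710 + 0.98796×0.94147×0.99843 = 0.084847 + 0.928674 = 1.013521.
Q̄ = (S_0/π) × [bracket] = (1361/π) × 1.013521 = 439.08 W/m².
— Configuration B (ϕ=+8.9°):
cos h₀ = −tan(+8.9°) tan(+4.200°) = -0.0115, h₀ = 1.5823 rad.
Bracket: h₀ sin ϕ sin δ + cos ϕ cos δ sin h₀ = 1.5823×0.15471×0.07324 + 0.98796×0.99731×0.99993 = 0.017929 + 0.985233 = 1.003162.
Q̄ = (S_0/π) × [bracket] = (1361/π) × 1.003162 = 434.59 W/m².
Ratio Q̄_A / Q̄_B = 439.08 / 434.59 = 1.010.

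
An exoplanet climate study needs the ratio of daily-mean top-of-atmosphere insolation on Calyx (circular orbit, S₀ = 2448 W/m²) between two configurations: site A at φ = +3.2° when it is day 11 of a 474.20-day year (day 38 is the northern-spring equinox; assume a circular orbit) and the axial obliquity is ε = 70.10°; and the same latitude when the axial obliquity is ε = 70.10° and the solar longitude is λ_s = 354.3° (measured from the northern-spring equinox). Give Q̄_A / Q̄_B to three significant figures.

— Configuration A (φ=+3.2°):
Solar longitude: λ_s = 360° × (11 − 38)/474.20 = -20.498°, i.e. -20.498° + 360° = 339.502°.
sin δ = sin 70.10° × sin 339.502° = -0.32926, so δ = -19.224°.
cos H₀ = −tan(+3.2°) tan(-19.224°) = 0.0195, H₀ = 1.5513 rad.
Bracket: H₀ sin φ sin δ + cos φ cos δ sin H₀ = 1.5513×0.05582×-0.32926 + 0.99844×0.94424×0.99981 = -0.028512 + 0.942588 = 0.914076.
Q̄ = (S₀/π) × [bracket] = (2448/π) × 0.914076 = 712.27 W/m².
— Configuration B (φ=+3.2°):
Solar declination: sin δ = sin ε · sin λ_s = sin 70.10° × sin 354.3° = -0.09339, so δ = -5.359°.
cos H₀ = −tan(+3.2°) tan(-5.359°) = 0.0052, H₀ = 1.5656 rad.
Bracket: H₀ sin φ sin δ + cos φ cos δ sin H₀ = 1.5656×0.05582×-0.09339 + 0.99844×0.99563×0.99999 = -0.008162 + 0.994067 = 0.985905.
Q̄ = (S₀/π) × [bracket] = (2448/π) × 0.985905 = 768.24 W/m².
Ratio Q̄_A / Q̄_B = 712.27 / 768.24 = 0.9271.

Q̄_A / Q̄_B ≈ 0.927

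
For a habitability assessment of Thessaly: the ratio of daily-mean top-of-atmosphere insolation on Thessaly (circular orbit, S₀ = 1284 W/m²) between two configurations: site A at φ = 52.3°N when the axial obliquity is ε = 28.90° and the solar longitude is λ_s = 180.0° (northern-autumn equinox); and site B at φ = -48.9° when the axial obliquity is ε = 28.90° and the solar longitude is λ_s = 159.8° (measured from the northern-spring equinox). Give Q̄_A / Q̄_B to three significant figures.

Q̄_A / Q̄_B ≈ 1.32

— Configuration A (φ=+52.3°):
Solar declination: sin δ = sin ε · sin λ_s = sin 28.90° × sin 180.0° = 0.00000, so δ = +0.000°.
cos H₀ = −tan(+52.3°) tan(+0.000°) = -0.0000, H₀ = 1.5708 rad.
Bracket: H₀ sin φ sin δ + cos φ cos δ sin H₀ = 1.5708×0.79122×0.00000 + 0.61153×1.00000×1.00000 = 0.000000 + 0.611530 = 0.611530.
Q̄ = (S₀/π) × [bracket] = (1284/π) × 0.611530 = 249.94 W/m².
— Configuration B (φ=-48.9°):
Solar declination: sin δ = sin ε · sin λ_s = sin 28.90° × sin 159.8° = 0.16688, so δ = +9.606°.
cos H₀ = −tan(-48.9°) tan(+9.606°) = 0.1940, H₀ = 1.3755 rad.
Bracket: H₀ sin φ sin δ + cos φ cos δ sin H₀ = 1.3755×-0.75356×0.16688 + 0.65738×0.98598×0.98100 = -0.172975 + 0.635848 = 0.462873.
Q̄ = (S₀/π) × [bracket] = (1284/π) × 0.462873 = 189.18 W/m².
Ratio Q̄_A / Q̄_B = 249.94 / 189.18 = 1.321.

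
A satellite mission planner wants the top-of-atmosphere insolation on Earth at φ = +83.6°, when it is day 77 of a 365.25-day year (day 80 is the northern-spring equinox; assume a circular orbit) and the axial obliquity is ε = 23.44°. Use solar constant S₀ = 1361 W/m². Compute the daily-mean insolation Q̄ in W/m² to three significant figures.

Solar longitude: λ_s = 360° × (77 − 80)/365.25 = -2.957°, i.e. -2.957° + 360° = 357.043°.
sin δ = sin 23.44° × sin 357.043° = -0.02052, so δ = -1.176°.
cos H₀ = −tan(+83.6°) tan(-1.176°) = 0.1830, H₀ = 1.3868 rad.
Bracket: H₀ sin φ sin δ + cos φ cos δ sin H₀ = 1.3868×0.99377×-0.02052 + 0.11147×0.99979×0.98312 = -0.028280 + 0.109565 = 0.081285.
Q̄ = (S₀/π) × [bracket] = (1361/π) × 0.081285 = 35.21 W/m².

Q̄ ≈ 35.2 W/m²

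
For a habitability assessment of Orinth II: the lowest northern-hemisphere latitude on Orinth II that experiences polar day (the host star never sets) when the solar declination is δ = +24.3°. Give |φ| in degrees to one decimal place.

|φ| = 65.7°

Polar day requires cos H₀ = −tan φ tan δ ≤ −1, i.e. tan φ tan δ ≥ 1.
The boundary is |tan φ| · |tan δ| = 1, so |φ| = 90° − |δ| = 90° − 24.3° = 65.7° in the northern hemisphere.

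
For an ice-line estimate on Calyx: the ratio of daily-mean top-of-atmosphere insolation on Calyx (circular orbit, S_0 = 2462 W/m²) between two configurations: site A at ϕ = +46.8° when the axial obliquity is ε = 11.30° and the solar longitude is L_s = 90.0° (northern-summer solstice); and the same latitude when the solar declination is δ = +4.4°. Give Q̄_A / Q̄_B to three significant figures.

Q̄_A / Q̄_B ≈ 1.18

— Configuration A (ϕ=+46.8°):
Solar declination: sin δ = sin ε · sin L_s = sin 11.30° × sin 90.0° = 0.19595, so δ = +11.300°.
cos h₀ = −tan(+46.8°) tan(+11.300°) = -0.2128, h₀ = 1.7852 rad.
Bracket: h₀ sin ϕ sin δ + cos ϕ cos δ sin h₀ = 1.7852×0.72897×0.19595 + 0.68455×0.98061×0.97710 = 0.255001 + 0.655904 = 0.910905.
Q̄ = (S_0/π) × [bracket] = (2462/π) × 0.910905 = 713.86 W/m².
— Configuration B (ϕ=+46.8°):
cos h₀ = −tan(+46.8°) tan(+4.400°) = -0.0819, h₀ = 1.6528 rad.
Bracket: h₀ sin ϕ sin δ + cos ϕ cos δ sin h₀ = 1.6528×0.72897×0.07672 + 0.68455×0.99705×0.99664 = 0.092435 + 0.680237 = 0.772672.
Q̄ = (S_0/π) × [bracket] = (2462/π) × 0.772672 = 605.53 W/m².
Ratio Q̄_A / Q̄_B = 713.86 / 605.53 = 1.179.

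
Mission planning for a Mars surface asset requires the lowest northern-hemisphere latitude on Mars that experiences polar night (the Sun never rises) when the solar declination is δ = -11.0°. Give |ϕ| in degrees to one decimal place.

|ϕ| = 79.0°

Polar night requires cos h₀ = −tan ϕ tan δ ≥ 1, i.e. tan ϕ tan δ ≤ −1.
The boundary is |tan ϕ| · |tan δ| = 1, so |ϕ| = 90° − |δ| = 90° − 11.0° = 79.0° in the northern hemisphere.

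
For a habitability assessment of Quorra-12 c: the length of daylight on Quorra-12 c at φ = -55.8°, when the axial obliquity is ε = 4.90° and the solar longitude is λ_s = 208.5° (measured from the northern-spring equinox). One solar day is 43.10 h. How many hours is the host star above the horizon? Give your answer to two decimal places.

22.37 h

Solar declination: sin δ = sin ε · sin λ_s = sin 4.90° × sin 208.5° = -0.04076, so δ = -2.336°.
cos H₀ = −tan φ · tan δ = −tan(-55.8°) × tan(-2.336°) = -0.0600, so H₀ = 1.6309 rad = 93.44°.
Daylight = 2H₀/(2π) × 43.10 h = (1.6309/π) × 43.10 = 22.37 h.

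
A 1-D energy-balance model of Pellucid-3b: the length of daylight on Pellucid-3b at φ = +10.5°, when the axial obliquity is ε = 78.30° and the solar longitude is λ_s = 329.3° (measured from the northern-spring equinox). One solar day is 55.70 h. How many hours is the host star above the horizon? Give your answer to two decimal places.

25.95 h

Solar declination: sin δ = sin ε · sin λ_s = sin 78.30° × sin 329.3° = -0.49994, so δ = -29.996°.
cos H₀ = −tan φ · tan δ = −tan(+10.5°) × tan(-29.996°) = 0.1070, so H₀ = 1.4636 rad = 83.86°.
Daylight = 2H₀/(2π) × 55.70 h = (1.4636/π) × 55.70 = 25.95 h.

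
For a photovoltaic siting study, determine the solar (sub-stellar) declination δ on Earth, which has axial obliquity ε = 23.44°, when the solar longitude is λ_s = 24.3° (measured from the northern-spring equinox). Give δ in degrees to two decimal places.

sin δ = sin ε · sin λ_s = sin 23.44° × sin 24.3° = 0.163696.
δ = arcsin(0.163696) = +9.42°.

δ = +9.42°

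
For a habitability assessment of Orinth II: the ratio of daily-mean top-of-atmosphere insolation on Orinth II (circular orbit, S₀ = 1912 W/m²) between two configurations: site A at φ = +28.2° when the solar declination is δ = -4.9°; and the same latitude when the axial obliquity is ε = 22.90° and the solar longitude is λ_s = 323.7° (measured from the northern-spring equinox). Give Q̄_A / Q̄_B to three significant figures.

Q̄_A / Q̄_B ≈ 1.18

— Configuration A (φ=+28.2°):
cos H₀ = −tan(+28.2°) tan(-4.900°) = 0.0460, H₀ = 1.5248 rad.
Bracket: H₀ sin φ sin δ + cos φ cos δ sin H₀ = 1.5248×0.47255×-0.08542 + 0.88130×0.99635×0.99894 = -0.061549 + 0.877152 = 0.815603.
Q̄ = (S₀/π) × [bracket] = (1912/π) × 0.815603 = 496.38 W/m².
— Configuration B (φ=+28.2°):
Solar declination: sin δ = sin ε · sin λ_s = sin 22.90° × sin 323.7° = -0.23037, so δ = -13.319°.
cos H₀ = −tan(+28.2°) tan(-13.319°) = 0.1269, H₀ = 1.4435 rad.
Bracket: H₀ sin φ sin δ + cos φ cos δ sin H₀ = 1.4435×0.47255×-0.23037 + 0.88130×0.97310×0.99191 = -0.157141 + 0.850655 = 0.693514.
Q̄ = (S₀/π) × [bracket] = (1912/π) × 0.693514 = 422.08 W/m².
Ratio Q̄_A / Q̄_B = 496.38 / 422.08 = 1.176.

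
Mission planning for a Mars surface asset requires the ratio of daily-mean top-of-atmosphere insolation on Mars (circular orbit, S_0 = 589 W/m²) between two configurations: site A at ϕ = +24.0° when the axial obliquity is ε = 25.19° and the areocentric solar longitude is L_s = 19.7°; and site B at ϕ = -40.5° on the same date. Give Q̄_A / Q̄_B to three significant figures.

— Configuration A (ϕ=+24.0°):
sin δ = sin 25.19° × sin 19.7° = 0.14347, so δ = +8.249°.
cos h₀ = −tan(+24.0°) tan(+8.249°) = -0.0645, h₀ = 1.6354 rad.
Bracket: h₀ sin ϕ sin δ + cos ϕ cos δ sin h₀ = 1.6354×0.40674×0.14347 + 0.91355×0.98965×0.99791 = 0.095434 + 0.902205 = 0.997639.
Q̄ = (S_0/π) × [bracket] = (589/π) × 0.997639 = 187.04 W/m².
— Configuration B (ϕ=-40.5°):
cos h₀ = −tan(-40.5°) tan(+8.249°) = 0.1238, h₀ = 1.4467 rad.
Bracket: h₀ sin ϕ sin δ + cos ϕ cos δ sin h₀ = 1.4467×-0.64945×0.14347 + 0.76041×0.98965×0.99230 = -0.134799 + 0.746745 = 0.611946.
Q̄ = (S_0/π) × [bracket] = (589/π) × 0.611946 = 114.73 W/m².
Ratio Q̄_A / Q̄_B = 187.04 / 114.73 = 1.630.

Q̄_A / Q̄_B ≈ 1.63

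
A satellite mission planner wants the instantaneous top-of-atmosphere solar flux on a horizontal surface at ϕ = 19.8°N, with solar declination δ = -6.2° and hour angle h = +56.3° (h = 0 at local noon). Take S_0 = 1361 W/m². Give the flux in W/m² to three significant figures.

cos θ_z = sin ϕ sin δ + cos ϕ cos δ cos h = -0.036583 + 0.518989 = 0.482406.
Flux = S_0 · cos θ_z = 1361 × 0.482406 = 656.6 W/m².

657 W/m²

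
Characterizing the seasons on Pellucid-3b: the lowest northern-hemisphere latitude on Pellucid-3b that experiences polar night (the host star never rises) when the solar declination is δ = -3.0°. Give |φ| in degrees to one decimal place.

|φ| = 87.0°

Polar night requires cos H₀ = −tan φ tan δ ≥ 1, i.e. tan φ tan δ ≤ −1.
The boundary is |tan φ| · |tan δ| = 1, so |φ| = 90° − |δ| = 90° − 3.0° = 87.0° in the northern hemisphere.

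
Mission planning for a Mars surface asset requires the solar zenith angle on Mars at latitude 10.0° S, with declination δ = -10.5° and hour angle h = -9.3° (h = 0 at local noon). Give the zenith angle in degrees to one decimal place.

θ_z = 9.2°

cos θ_z = sin φ sin δ + cos φ cos δ cos h = 0.031645 + 0.955589 = 0.987234.
θ_z = arccos(0.987234) = 9.2°.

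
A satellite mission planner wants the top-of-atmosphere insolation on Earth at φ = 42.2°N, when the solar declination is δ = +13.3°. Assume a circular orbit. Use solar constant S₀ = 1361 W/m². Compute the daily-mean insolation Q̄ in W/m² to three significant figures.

cos H₀ = −tan(+42.2°) tan(+13.300°) = -0.2143, H₀ = 1.7868 rad.
Bracket: H₀ sin φ sin δ + cos φ cos δ sin H₀ = 1.7868×0.67172×0.23005 + 0.74080×0.97318×0.97676 = 0.276113 + 0.704177 = 0.980290.
Q̄ = (S₀/π) × [bracket] = (1361/π) × 0.980290 = 424.7 W/m².

Q̄ ≈ 425 W/m²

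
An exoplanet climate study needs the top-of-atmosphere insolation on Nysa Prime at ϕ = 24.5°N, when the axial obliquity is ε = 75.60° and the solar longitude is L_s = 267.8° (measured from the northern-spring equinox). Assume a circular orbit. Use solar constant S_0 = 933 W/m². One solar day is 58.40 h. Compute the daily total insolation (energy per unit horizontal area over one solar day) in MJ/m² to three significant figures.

0.00 MJ/m²

Solar declination: sin δ = sin ε · sin L_s = sin 75.60° × sin 267.8° = -0.96787, so δ = -75.436°.
cos h₀ = −tan(+24.5°) tan(-75.436°) = 1.7541 ≥ 1 ⇒ polar night, h₀ = 0 and Q̄ = 0.
Daily total = Q̄ × 58.40 h × 3600 s/h = 0.00 MJ/m².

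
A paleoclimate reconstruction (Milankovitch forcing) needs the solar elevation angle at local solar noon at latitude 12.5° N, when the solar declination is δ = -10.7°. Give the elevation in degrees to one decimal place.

At local noon the hour angle is zero, so the zenith angle equals |φ − δ| = |+12.5° − (-10.700°)| = 23.200°.
Elevation = 90° − 23.200° = 66.8°.

66.8°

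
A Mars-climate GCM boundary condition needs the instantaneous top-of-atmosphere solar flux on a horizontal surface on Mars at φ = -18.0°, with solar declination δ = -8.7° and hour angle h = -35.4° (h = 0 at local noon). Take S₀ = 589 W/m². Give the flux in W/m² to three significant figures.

479 W/m²

cos θ_z = sin φ sin δ + cos φ cos δ cos h = 0.046742 + 0.766313 = 0.813055.
Flux = S₀ · cos θ_z = 589 × 0.813055 = 478.9 W/m².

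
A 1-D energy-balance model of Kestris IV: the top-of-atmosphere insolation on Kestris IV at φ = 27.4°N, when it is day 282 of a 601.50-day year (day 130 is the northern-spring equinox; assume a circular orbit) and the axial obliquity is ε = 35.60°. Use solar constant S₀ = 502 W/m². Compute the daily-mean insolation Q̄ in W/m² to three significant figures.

Solar longitude: λ_s = 360° × (282 − 130)/601.50 = 90.973°.
sin δ = sin 35.60° × sin 90.973° = 0.58204, so δ = +35.594°.
cos H₀ = −tan(+27.4°) tan(+35.594°) = -0.3710, H₀ = 1.9509 rad.
Bracket: H₀ sin φ sin δ + cos φ cos δ sin H₀ = 1.9509×0.46020×0.58204 + 0.88782×0.81316×0.92862 = 0.522558 + 0.670408 = 1.192966.
Q̄ = (S₀/π) × [bracket] = (502/π) × 1.192966 = 190.6 W/m².

Q̄ ≈ 191 W/m²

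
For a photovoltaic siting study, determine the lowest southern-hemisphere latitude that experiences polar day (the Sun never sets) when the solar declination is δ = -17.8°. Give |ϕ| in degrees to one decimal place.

|ϕ| = 72.2°

Polar day requires cos h₀ = −tan ϕ tan δ ≤ −1, i.e. tan ϕ tan δ ≥ 1.
The boundary is |tan ϕ| · |tan δ| = 1, so |ϕ| = 90° − |δ| = 90° − 17.8° = 72.2° in the southern hemisphere.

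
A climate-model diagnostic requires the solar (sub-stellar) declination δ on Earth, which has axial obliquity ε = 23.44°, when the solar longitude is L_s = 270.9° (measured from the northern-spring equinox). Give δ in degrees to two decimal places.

δ = -23.44°

sin δ = sin ε · sin L_s = sin 23.44° × sin 270.9° = -0.397739.
δ = arcsin(-0.397739) = -23.44°.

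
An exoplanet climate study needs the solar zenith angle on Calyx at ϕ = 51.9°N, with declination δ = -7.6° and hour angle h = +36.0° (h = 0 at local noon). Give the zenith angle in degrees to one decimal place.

θ_z = 67.0°

cos θ_z = sin ϕ sin δ + cos ϕ cos δ cos h = -0.104077 + 0.494807 = 0.390730.
θ_z = arccos(0.390730) = 67.0°.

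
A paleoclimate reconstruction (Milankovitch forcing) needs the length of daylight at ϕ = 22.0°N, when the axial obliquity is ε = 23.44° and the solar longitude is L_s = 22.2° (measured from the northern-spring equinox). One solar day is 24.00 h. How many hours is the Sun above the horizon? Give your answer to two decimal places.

12.47 h

Solar declination: sin δ = sin ε · sin L_s = sin 23.44° × sin 22.2° = 0.15030, so δ = +8.644°.
cos h₀ = −tan ϕ · tan δ = −tan(+22.0°) × tan(+8.644°) = -0.0614, so h₀ = 1.6323 rad = 93.52°.
Daylight = 2h₀/(2π) × 24.00 h = (1.6323/π) × 24.00 = 12.47 h.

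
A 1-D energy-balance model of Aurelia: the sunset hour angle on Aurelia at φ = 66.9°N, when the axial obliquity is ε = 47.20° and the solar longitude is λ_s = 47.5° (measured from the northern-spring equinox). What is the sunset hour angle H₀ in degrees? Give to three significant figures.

H₀ = 180°

Solar declination: sin δ = sin ε · sin λ_s = sin 47.20° × sin 47.5° = 0.54096, so δ = +32.749°.
Sunrise equation: cos H₀ = −tan φ · tan δ = -1.5080 ≤ −1, so the host star never sets (polar day) and H₀ = π.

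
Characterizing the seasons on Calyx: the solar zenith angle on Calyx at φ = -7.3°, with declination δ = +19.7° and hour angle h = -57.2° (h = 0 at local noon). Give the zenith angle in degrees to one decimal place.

cos θ_z = sin φ sin δ + cos φ cos δ cos h = -0.042833 + 0.505868 = 0.463035.
θ_z = arccos(0.463035) = 62.4°.

θ_z = 62.4°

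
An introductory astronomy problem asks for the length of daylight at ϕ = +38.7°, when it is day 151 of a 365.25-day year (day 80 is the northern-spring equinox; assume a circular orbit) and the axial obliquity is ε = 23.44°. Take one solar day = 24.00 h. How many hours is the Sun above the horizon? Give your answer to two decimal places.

Solar longitude: L_s = 360° × (151 − 80)/365.25 = 69.979°.
sin δ = sin 23.44° × sin 69.979° = 0.37375, so δ = +21.947°.
cos h₀ = −tan ϕ · tan δ = −tan(+38.7°) × tan(+21.947°) = -0.3228, so h₀ = 1.8995 rad = 108.83°.
Daylight = 2h₀/(2π) × 24.00 h = (1.8995/π) × 24.00 = 14.51 h.

14.51 h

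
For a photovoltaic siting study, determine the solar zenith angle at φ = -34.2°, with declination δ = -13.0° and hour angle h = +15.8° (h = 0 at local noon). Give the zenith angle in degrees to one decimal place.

θ_z = 25.6°

cos θ_z = sin φ sin δ + cos φ cos δ cos h = 0.126441 + 0.775435 = 0.901876.
θ_z = arccos(0.901876) = 25.6°.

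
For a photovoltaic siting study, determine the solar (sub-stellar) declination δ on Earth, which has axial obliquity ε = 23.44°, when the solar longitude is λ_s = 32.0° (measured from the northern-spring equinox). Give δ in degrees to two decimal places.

δ = +12.17°

sin δ = sin ε · sin λ_s = sin 23.44° × sin 32.0° = 0.210796.
δ = arcsin(0.210796) = +12.17°.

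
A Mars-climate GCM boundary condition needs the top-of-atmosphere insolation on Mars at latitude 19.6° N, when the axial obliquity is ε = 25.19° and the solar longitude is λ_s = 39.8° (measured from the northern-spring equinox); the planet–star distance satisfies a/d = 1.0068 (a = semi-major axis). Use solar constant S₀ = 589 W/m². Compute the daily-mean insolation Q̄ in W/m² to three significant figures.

Solar declination: sin δ = sin ε · sin λ_s = sin 25.19° × sin 39.8° = 0.27244, so δ = +15.810°.
cos H₀ = −tan(+19.6°) tan(+15.810°) = -0.1008, H₀ = 1.6718 rad.
Bracket: H₀ sin φ sin δ + cos φ cos δ sin H₀ = 1.6718×0.33545×0.27244 + 0.94206×0.96217×0.99490 = 0.152786 + 0.901799 = 1.054585.
Inverse-square distance factor (a/d)² = 1.0068² = 1.013646.
Q̄ = (S₀/π) × 1.013646 × [bracket] = (589/π) × 1.013646 × 1.054585 = 200.4 W/m².

Q̄ ≈ 200 W/m²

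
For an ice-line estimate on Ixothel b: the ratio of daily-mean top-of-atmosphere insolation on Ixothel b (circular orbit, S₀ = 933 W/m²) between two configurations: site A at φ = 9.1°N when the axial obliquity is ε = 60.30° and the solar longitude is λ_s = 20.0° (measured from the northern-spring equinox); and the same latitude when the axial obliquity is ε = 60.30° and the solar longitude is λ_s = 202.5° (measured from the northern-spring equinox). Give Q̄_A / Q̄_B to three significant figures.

Q̄_A / Q̄_B ≈ 1.20

— Configuration A (φ=+9.1°):
Solar declination: sin δ = sin ε · sin λ_s = sin 60.30° × sin 20.0° = 0.29709, so δ = +17.283°.
cos H₀ = −tan(+9.1°) tan(+17.283°) = -0.0498, H₀ = 1.6207 rad.
Bracket: H₀ sin φ sin δ + cos φ cos δ sin H₀ = 1.6207×0.15816×0.29709 + 0.98741×0.95485×0.99876 = 0.076153 + 0.941659 = 1.017812.
Q̄ = (S₀/π) × [bracket] = (933/π) × 1.017812 = 302.27 W/m².
— Configuration B (φ=+9.1°):
Solar declination: sin δ = sin ε · sin λ_s = sin 60.30° × sin 202.5° = -0.33241, so δ = -19.415°.
cos H₀ = −tan(+9.1°) tan(-19.415°) = 0.0565, H₀ = 1.5143 rad.
Bracket: H₀ sin φ sin δ + cos φ cos δ sin H₀ = 1.5143×0.15816×-0.33241 + 0.98741×0.94313×0.99841 = -0.079613 + 0.929775 = 0.850162.
Q̄ = (S₀/π) × [bracket] = (933/π) × 0.850162 = 252.48 W/m².
Ratio Q̄_A / Q̄_B = 302.27 / 252.48 = 1.197.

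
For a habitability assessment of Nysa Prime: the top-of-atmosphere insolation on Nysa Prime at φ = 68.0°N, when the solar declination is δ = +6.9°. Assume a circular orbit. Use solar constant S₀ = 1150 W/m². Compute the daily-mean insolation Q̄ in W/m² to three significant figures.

Q̄ ≈ 206 W/m²

cos H₀ = −tan(+68.0°) tan(+6.900°) = -0.2995, H₀ = 1.8750 rad.
Bracket: H₀ sin φ sin δ + cos φ cos δ sin H₀ = 1.8750×0.92718×0.12014 + 0.37461×0.99276×0.95409 = 0.208859 + 0.354824 = 0.563683.
Q̄ = (S₀/π) × [bracket] = (1150/π) × 0.563683 = 206.3 W/m².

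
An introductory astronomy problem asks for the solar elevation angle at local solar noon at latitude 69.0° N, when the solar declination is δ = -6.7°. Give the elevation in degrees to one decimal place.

At local noon the hour angle is zero, so the zenith angle equals |ϕ − δ| = |+69.0° − (-6.700°)| = 75.700°.
Elevation = 90° − 75.700° = 14.3°.

14.3°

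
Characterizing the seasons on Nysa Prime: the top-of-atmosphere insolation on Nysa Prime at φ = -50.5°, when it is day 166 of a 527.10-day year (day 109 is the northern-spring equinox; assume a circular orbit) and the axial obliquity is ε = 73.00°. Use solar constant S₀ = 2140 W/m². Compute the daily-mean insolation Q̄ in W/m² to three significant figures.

Q̄ ≈ 8.56 W/m²

Solar longitude: λ_s = 360° × (166 − 109)/527.10 = 38.930°.
sin δ = sin 73.00° × sin 38.930° = 0.60091, so δ = +36.935°.
cos H₀ = −tan(-50.5°) tan(+36.935°) = 0.9120, H₀ = 0.4227 rad.
Bracket: H₀ sin φ sin δ + cos φ cos δ sin H₀ = 0.4227×-0.77162×0.60091 + 0.63608×0.79931×0.41021 = -0.195995 + 0.208561 = 0.012566.
Q̄ = (S₀/π) × [bracket] = (2140/π) × 0.012566 = 8.560 W/m².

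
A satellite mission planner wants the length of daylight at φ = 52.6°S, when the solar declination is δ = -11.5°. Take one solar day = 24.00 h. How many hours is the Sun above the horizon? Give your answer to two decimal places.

14.06 h

cos H₀ = −tan φ · tan δ = −tan(-52.6°) × tan(-11.500°) = -0.2661, so H₀ = 1.8401 rad = 105.43°.
Daylight = 2H₀/(2π) × 24.00 h = (1.8401/π) × 24.00 = 14.06 h.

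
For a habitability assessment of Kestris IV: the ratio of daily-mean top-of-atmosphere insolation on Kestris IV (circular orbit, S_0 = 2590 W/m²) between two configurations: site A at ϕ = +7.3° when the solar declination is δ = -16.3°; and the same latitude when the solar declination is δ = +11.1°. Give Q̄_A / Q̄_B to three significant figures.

— Configuration A (ϕ=+7.3°):
cos h₀ = −tan(+7.3°) tan(-16.300°) = 0.0375, h₀ = 1.5333 rad.
Bracket: h₀ sin ϕ sin δ + cos ϕ cos δ sin h₀ = 1.5333×0.12706×-0.28067 + 0.99189×0.95981×0.99930 = -0.054680 + 0.951360 = 0.896680.
Q̄ = (S_0/π) × [bracket] = (2590/π) × 0.896680 = 739.24 W/m².
— Configuration B (ϕ=+7.3°):
cos h₀ = −tan(+7.3°) tan(+11.100°) = -0.0251, h₀ = 1.5959 rad.
Bracket: h₀ sin ϕ sin δ + cos ϕ cos δ sin h₀ = 1.5959×0.12706×0.19252 + 0.99189×0.98129×0.99968 = 0.039038 + 0.973020 = 1.012058.
Q̄ = (S_0/π) × [bracket] = (2590/π) × 1.012058 = 834.36 W/m².
Ratio Q̄_A / Q̄_B = 739.24 / 834.36 = 0.8860.

Q̄_A / Q̄_B ≈ 0.886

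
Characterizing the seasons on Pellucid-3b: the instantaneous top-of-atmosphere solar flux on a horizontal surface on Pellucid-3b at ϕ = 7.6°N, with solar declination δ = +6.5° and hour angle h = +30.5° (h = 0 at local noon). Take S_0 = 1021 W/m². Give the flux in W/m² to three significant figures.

cos θ_z = sin ϕ sin δ + cos ϕ cos δ cos h = 0.014972 + 0.848570 = 0.863542.
Flux = S_0 · cos θ_z = 1021 × 0.863542 = 881.7 W/m².

882 W/m²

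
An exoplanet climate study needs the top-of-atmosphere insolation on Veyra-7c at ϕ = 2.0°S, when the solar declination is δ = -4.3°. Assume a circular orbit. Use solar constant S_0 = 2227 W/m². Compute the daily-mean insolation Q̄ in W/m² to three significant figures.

Q̄ ≈ 709 W/m²

cos h₀ = −tan(-2.0°) tan(-4.300°) = -0.0026, h₀ = 1.5734 rad.
Bracket: h₀ sin ϕ sin δ + cos ϕ cos δ sin h₀ = 1.5734×-0.03490×-0.07498 + 0.99939×0.99719×1.00000 = 0.004117 + 0.996582 = 1.000699.
Q̄ = (S_0/π) × [bracket] = (2227/π) × 1.000699 = 709.4 W/m².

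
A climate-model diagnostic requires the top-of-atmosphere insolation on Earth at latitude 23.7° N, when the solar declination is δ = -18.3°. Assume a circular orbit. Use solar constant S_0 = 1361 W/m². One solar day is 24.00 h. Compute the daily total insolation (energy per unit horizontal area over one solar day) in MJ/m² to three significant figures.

25.5 MJ/m²

cos h₀ = −tan(+23.7°) tan(-18.300°) = 0.1452, h₀ = 1.4251 rad.
Bracket: h₀ sin ϕ sin δ + cos ϕ cos δ sin h₀ = 1.4251×0.40195×-0.31399 + 0.91566×0.94943×0.98941 = -0.179859 + 0.860149 = 0.680290.
Q̄ = (S_0/π) × [bracket] = (1361/π) × 0.680290 = 294.72 W/m².
Daily total = Q̄ × 24.00 h × 3600 s/h = 294.72 × 24.00 × 3600 / 10⁶ = 25.46 MJ/m².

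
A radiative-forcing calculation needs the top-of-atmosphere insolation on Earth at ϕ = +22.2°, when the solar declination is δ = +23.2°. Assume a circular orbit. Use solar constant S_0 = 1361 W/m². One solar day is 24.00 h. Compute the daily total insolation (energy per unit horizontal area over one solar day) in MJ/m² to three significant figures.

41.1 MJ/m²

cos h₀ = −tan(+22.2°) tan(+23.200°) = -0.1749, h₀ = 1.7466 rad.
Bracket: h₀ sin ϕ sin δ + cos ϕ cos δ sin h₀ = 1.7466×0.37784×0.39394 + 0.92587×0.91914×0.98458 = 0.259975 + 0.837882 = 1.097857.
Q̄ = (S_0/π) × [bracket] = (1361/π) × 1.097857 = 475.61 W/m².
Daily total = Q̄ × 24.00 h × 3600 s/h = 475.61 × 24.00 × 3600 / 10⁶ = 41.09 MJ/m².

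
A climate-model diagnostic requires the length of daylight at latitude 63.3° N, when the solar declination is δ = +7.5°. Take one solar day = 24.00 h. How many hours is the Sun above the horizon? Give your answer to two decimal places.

14.02 h

cos h₀ = −tan ϕ · tan δ = −tan(+63.3°) × tan(+7.500°) = -0.2618, so h₀ = 1.8356 rad = 105.17°.
Daylight = 2h₀/(2π) × 24.00 h = (1.8356/π) × 24.00 = 14.02 h.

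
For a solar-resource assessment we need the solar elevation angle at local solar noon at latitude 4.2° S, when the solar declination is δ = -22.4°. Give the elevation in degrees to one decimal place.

At local noon the hour angle is zero, so the zenith angle equals |φ − δ| = |-4.2° − (-22.400°)| = 18.200°.
Elevation = 90° − 18.200° = 71.8°.

71.8°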